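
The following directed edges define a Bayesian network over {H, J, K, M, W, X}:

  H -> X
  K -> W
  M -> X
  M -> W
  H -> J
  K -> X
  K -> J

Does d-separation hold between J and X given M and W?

3 paths connect J and X; each must be blocked for d-separation to hold:
  1. J ← K → W ← M → X — K:fork[open]; W:collider[open]; M:fork[blocks] ⇒ blocked
  2. J ← K → X — K:fork[open] ⇒ active
  3. J ← H → X — H:fork[open] ⇒ active
Since the path J ← K → X is active, J and X are not d-separated given {M, W}.

No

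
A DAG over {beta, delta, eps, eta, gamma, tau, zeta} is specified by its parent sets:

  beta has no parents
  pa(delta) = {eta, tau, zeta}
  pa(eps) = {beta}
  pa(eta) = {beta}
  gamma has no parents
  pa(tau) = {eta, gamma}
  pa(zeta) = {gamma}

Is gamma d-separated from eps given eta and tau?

Yes

Enumerating the 4 paths from gamma to eps and testing each for blocking by {eta, tau}:
  1. gamma → zeta → delta ← tau ← eta ← beta → eps — zeta:chain[open]; delta:collider[blocks]; tau:chain[blocks]; eta:chain[blocks]; beta:fork[open] ⇒ blocked
  2. gamma → zeta → delta ← eta ← beta → eps — zeta:chain[open]; delta:collider[blocks]; eta:chain[blocks]; beta:fork[open] ⇒ blocked
  3. gamma → tau → delta ← eta ← beta → eps — tau:chain[blocks]; delta:collider[blocks]; eta:chain[blocks]; beta:fork[open] ⇒ blocked
  4. gamma → tau ← eta ← beta → eps — tau:collider[open]; eta:chain[blocks]; beta:fork[open] ⇒ blocked
Since every path is blocked, d-separation holds.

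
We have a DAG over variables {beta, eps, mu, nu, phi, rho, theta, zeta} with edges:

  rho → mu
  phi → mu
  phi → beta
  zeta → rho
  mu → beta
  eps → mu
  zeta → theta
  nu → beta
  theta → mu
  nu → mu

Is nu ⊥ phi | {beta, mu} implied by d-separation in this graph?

4 paths connect nu and phi; each must be blocked for d-separation to hold:
  1. nu → beta ← mu ← phi — beta:collider[open]; mu:chain[blocks] ⇒ blocked
  2. nu → beta ← phi — beta:collider[open] ⇒ active
  3. nu → mu → beta ← phi — mu:chain[blocks]; beta:collider[open] ⇒ blocked
  4. nu → mu ← phi — mu:collider[open] ⇒ active
Because an active path exists, nu and phi are not d-separated.

No — nu and phi are not d-separated given {beta, mu}.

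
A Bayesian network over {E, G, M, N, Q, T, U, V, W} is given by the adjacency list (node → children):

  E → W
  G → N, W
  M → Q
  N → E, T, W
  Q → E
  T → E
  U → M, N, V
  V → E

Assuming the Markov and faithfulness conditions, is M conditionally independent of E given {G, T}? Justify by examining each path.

Enumerating the 6 paths from M to E and testing each for blocking by {G, T}:
Path 1: M → Q → E
  Q is a chain and Q is not conditioned on — no node blocks this path, so it is active.
Path 2: M ← U → V → E
  U is a fork and U is not conditioned on; V is a chain and V is not conditioned on — no node blocks this path, so it is active.
Path 3: M ← U → N → W ← E
  W is a collider here and neither W nor any of its descendants is conditioned on, so the collider stays closed — the path is blocked at W.
Path 4: M ← U → N ← G → W ← E
  G is a fork here and G is conditioned on, so the path is blocked at G.
Path 5: M ← U → N → T → E
  T is a chain here and T is conditioned on, so the path is blocked at T.
Path 6: M ← U → N → E
  U is a fork and U is not conditioned on; N is a chain and N is not conditioned on — no node blocks this path, so it is active.
At least one path is unblocked, so d-separation fails.

No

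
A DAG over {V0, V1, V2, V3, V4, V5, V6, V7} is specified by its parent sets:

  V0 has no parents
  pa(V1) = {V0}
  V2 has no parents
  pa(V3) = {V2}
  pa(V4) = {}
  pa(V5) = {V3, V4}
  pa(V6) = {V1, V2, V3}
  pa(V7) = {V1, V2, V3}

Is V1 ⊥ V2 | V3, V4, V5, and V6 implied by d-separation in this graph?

No — V1 and V2 are not d-separated given {V3, V4, V5, V6}.

6 paths connect V1 and V2; each must be blocked for d-separation to hold:
  1. V1 → V6 ← V2 — V6:collider[open] ⇒ active
  2. V1 → V6 ← V3 ← V2 — V6:collider[open]; V3:chain[blocks] ⇒ blocked
  3. V1 → V6 ← V3 → V7 ← V2 — V6:collider[open]; V3:fork[blocks]; V7:collider[blocks] ⇒ blocked
  4. V1 → V7 ← V2 — V7:collider[blocks] ⇒ blocked
  5. V1 → V7 ← V3 → V6 ← V2 — V7:collider[blocks]; V3:fork[blocks]; V6:collider[open] ⇒ blocked
  6. V1 → V7 ← V3 ← V2 — V7:collider[blocks]; V3:chain[blocks] ⇒ blocked
At least one path is unblocked, so d-separation fails.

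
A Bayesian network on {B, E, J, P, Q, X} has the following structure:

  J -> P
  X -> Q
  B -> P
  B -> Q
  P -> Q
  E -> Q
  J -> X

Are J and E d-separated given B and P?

3 paths connect J and E; each must be blocked for d-separation to hold:
Path 1: J → X → Q ← E
  Q is a collider here and neither Q nor any of its descendants is conditioned on, so the collider stays closed — the path is blocked at Q.
Path 2: J → P ← B → Q ← E
  B is a fork here and B is conditioned on, so the path is blocked at B.
Path 3: J → P → Q ← E
  P is a chain here and P is conditioned on, so the path is blocked at P.
Since every path is blocked, d-separation holds.

Yes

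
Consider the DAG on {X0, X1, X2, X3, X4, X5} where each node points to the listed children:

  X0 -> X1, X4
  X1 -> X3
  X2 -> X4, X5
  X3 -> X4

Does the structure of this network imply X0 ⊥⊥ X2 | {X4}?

No — X0 and X2 are not d-separated given {X4}.

There are 2 undirected paths between X0 and X2; checking each against the conditioning set {X4}:
Path 1: X0 → X4 ← X2
  X4 is a collider and X4 is conditioned on, which opens it — no node blocks this path, so it is active.
Path 2: X0 → X1 → X3 → X4 ← X2
  X1 is a chain and X1 is not conditioned on; X3 is a chain and X3 is not conditioned on; X4 is a collider and X4 is conditioned on, which opens it — no node blocks this path, so it is active.
Because an active path exists, X0 and X2 are not d-separated.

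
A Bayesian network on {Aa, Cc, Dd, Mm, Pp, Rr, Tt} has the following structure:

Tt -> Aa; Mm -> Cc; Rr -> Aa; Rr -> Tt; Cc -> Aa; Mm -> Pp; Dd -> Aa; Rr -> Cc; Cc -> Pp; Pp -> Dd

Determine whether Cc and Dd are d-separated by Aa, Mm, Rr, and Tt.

Enumerating the 5 paths from Cc to Dd and testing each for blocking by {Aa, Mm, Rr, Tt}:
  1. Cc → Pp → Dd — Pp:chain[open] ⇒ active
  2. Cc ← Rr → Aa ← Dd — Rr:fork[blocks]; Aa:collider[open] ⇒ blocked
  3. Cc ← Rr → Tt → Aa ← Dd — Rr:fork[blocks]; Tt:chain[blocks]; Aa:collider[open] ⇒ blocked
  4. Cc → Aa ← Dd — Aa:collider[open] ⇒ active
  5. Cc ← Mm → Pp → Dd — Mm:fork[blocks]; Pp:chain[open] ⇒ blocked
Since the path Cc → Pp → Dd is active, Cc and Dd are not d-separated given {Aa, Mm, Rr, Tt}.

No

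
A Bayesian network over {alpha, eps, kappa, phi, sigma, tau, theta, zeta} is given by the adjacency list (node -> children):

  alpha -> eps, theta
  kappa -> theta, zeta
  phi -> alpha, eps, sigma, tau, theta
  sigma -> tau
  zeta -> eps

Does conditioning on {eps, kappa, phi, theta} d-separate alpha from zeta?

No — alpha and zeta are not d-separated given {eps, kappa, phi, theta}.

We examine all 6 paths between alpha and zeta:
Path 1: alpha → theta ← kappa → zeta
  kappa is a fork here and kappa is conditioned on, so the path is blocked at kappa.
Path 2: alpha → theta ← phi → eps ← zeta
  phi is a fork here and phi is conditioned on, so the path is blocked at phi.
Path 3: alpha → eps ← zeta
  eps is a collider and eps is conditioned on, which opens it — no node blocks this path, so it is active.
Path 4: alpha → eps ← phi → theta ← kappa → zeta
  phi is a fork here and phi is conditioned on, so the path is blocked at phi.
Path 5: alpha ← phi → theta ← kappa → zeta
  phi is a fork here and phi is conditioned on, so the path is blocked at phi.
Path 6: alpha ← phi → eps ← zeta
  phi is a fork here and phi is conditioned on, so the path is blocked at phi.
At least one path is unblocked, so d-separation fails.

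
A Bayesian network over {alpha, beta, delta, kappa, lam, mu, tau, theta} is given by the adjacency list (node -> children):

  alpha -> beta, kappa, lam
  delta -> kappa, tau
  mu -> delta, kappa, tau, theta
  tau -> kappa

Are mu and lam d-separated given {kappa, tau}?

No

There are 5 undirected paths between mu and lam; checking each against the conditioning set {kappa, tau}:
Path 1: mu → kappa ← alpha → lam
  kappa is a collider and kappa is conditioned on, which opens it; alpha is a fork and alpha is not conditioned on — no node blocks this path, so it is active.
Path 2: mu → delta → kappa ← alpha → lam
  delta is a chain and delta is not conditioned on; kappa is a collider and kappa is conditioned on, which opens it; alpha is a fork and alpha is not conditioned on — no node blocks this path, so it is active.
Path 3: mu → delta → tau → kappa ← alpha → lam
  tau is a chain here and tau is conditioned on, so the path is blocked at tau.
Path 4: mu → tau → kappa ← alpha → lam
  tau is a chain here and tau is conditioned on, so the path is blocked at tau.
Path 5: mu → tau ← delta → kappa ← alpha → lam
  tau is a collider and tau is conditioned on, which opens it; delta is a fork and delta is not conditioned on; kappa is a collider and kappa is conditioned on, which opens it; alpha is a fork and alpha is not conditioned on — no node blocks this path, so it is active.
At least one path is unblocked, so d-separation fails.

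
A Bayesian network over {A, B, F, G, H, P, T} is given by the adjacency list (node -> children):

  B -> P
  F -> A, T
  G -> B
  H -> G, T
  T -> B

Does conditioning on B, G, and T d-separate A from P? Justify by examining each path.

Yes

There are 2 undirected paths between A and P; checking each against the conditioning set {B, G, T}:
Path 1: A ← F → T ← H → G → B → P
  G is a chain here and G is conditioned on, so the path is blocked at G.
Path 2: A ← F → T → B → P
  T is a chain here and T is conditioned on, so the path is blocked at T.
Since every path is blocked, d-separation holds.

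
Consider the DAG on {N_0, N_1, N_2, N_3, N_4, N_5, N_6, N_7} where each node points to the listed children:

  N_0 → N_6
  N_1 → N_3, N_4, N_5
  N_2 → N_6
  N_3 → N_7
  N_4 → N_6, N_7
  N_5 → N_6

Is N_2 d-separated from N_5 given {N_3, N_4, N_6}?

3 paths connect N_2 and N_5; each must be blocked for d-separation to hold:
Path 1: N_2 → N_6 ← N_4 ← N_1 → N_5
  N_4 is a chain here and N_4 is conditioned on, so the path is blocked at N_4.
Path 2: N_2 → N_6 ← N_4 → N_7 ← N_3 ← N_1 → N_5
  N_4 is a fork here and N_4 is conditioned on, so the path is blocked at N_4.
Path 3: N_2 → N_6 ← N_5
  N_6 is a collider and N_6 is conditioned on, which opens it — no node blocks this path, so it is active.
Because an active path exists, N_2 and N_5 are not d-separated.

No — N_2 and N_5 are not d-separated given {N_3, N_4, N_6}.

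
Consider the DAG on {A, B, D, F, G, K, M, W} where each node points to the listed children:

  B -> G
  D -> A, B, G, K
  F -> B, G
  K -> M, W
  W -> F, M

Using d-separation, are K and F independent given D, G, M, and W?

We examine all 6 paths between K and F:
Path 1: K ← D → B → G ← F
  D is a fork here and D is conditioned on, so the path is blocked at D.
Path 2: K ← D → B ← F
  D is a fork here and D is conditioned on, so the path is blocked at D.
Path 3: K ← D → G ← B ← F
  D is a fork here and D is conditioned on, so the path is blocked at D.
Path 4: K ← D → G ← F
  D is a fork here and D is conditioned on, so the path is blocked at D.
Path 5: K → M ← W → F
  W is a fork here and W is conditioned on, so the path is blocked at W.
Path 6: K → W → F
  W is a chain here and W is conditioned on, so the path is blocked at W.
All paths are blocked; K ⊥ F | {D, G, M, W} holds.

Yes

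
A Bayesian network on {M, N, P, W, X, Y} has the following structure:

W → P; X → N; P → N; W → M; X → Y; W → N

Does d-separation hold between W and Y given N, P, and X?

We examine all 2 paths between W and Y:
Path 1: W → N ← X → Y
  X is a fork here and X is conditioned on, so the path is blocked at X.
Path 2: W → P → N ← X → Y
  P is a chain here and P is conditioned on, so the path is blocked at P.
Since every path is blocked, d-separation holds.

Yes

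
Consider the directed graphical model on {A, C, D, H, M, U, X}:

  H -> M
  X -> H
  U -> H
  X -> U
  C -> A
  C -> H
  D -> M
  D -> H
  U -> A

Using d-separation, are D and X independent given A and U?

Yes

We examine all 6 paths between D and X:
  1. D → H ← X — H:collider[blocks] ⇒ blocked
  2. D → H ← U ← X — H:collider[blocks]; U:chain[blocks] ⇒ blocked
  3. D → H ← C → A ← U ← X — H:collider[blocks]; C:fork[open]; A:collider[open]; U:chain[blocks] ⇒ blocked
  4. D → M ← H ← X — M:collider[blocks]; H:chain[open] ⇒ blocked
  5. D → M ← H ← U ← X — M:collider[blocks]; H:chain[open]; U:chain[blocks] ⇒ blocked
  6. D → M ← H ← C → A ← U ← X — M:collider[blocks]; H:chain[open]; C:fork[open]; A:collider[open]; U:chain[blocks] ⇒ blocked
Every path is blocked, so D and X are d-separated given {A, U}.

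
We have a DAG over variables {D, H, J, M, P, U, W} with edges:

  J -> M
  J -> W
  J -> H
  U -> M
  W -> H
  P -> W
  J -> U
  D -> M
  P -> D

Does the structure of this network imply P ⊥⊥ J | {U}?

4 paths connect P and J; each must be blocked for d-separation to hold:
  1. P → W ← J — W:collider[blocks] ⇒ blocked
  2. P → W → H ← J — W:chain[open]; H:collider[blocks] ⇒ blocked
  3. P → D → M ← J — D:chain[open]; M:collider[blocks] ⇒ blocked
  4. P → D → M ← U ← J — D:chain[open]; M:collider[blocks]; U:chain[blocks] ⇒ blocked
Since every path is blocked, d-separation holds.

Yes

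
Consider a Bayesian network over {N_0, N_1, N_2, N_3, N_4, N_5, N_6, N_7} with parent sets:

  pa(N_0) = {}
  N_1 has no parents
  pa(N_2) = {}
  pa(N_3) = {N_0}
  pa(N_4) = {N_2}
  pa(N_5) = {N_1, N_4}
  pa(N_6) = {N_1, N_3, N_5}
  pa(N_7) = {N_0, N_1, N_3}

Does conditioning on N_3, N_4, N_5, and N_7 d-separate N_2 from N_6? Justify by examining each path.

We examine all 4 paths between N_2 and N_6:
Path 1: N_2 → N_4 → N_5 ← N_1 → N_7 ← N_0 → N_3 → N_6
  N_4 is a chain here and N_4 is conditioned on, so the path is blocked at N_4.
Path 2: N_2 → N_4 → N_5 ← N_1 → N_7 ← N_3 → N_6
  N_4 is a chain here and N_4 is conditioned on, so the path is blocked at N_4.
Path 3: N_2 → N_4 → N_5 ← N_1 → N_6
  N_4 is a chain here and N_4 is conditioned on, so the path is blocked at N_4.
Path 4: N_2 → N_4 → N_5 → N_6
  N_4 is a chain here and N_4 is conditioned on, so the path is blocked at N_4.
Every path is blocked, so N_2 and N_6 are d-separated given {N_3, N_4, N_5, N_7}.

Yes — N_2 and N_6 are d-separated given {N_3, N_4, N_5, N_7}.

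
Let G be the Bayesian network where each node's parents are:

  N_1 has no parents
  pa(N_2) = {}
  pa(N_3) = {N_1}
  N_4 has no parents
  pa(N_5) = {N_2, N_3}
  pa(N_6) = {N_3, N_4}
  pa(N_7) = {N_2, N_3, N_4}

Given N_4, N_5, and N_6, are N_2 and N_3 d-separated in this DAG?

Enumerating the 3 paths from N_2 to N_3 and testing each for blocking by {N_4, N_5, N_6}:
Path 1: N_2 → N_7 ← N_3
  N_7 is a collider here and neither N_7 nor any of its descendants is conditioned on, so the collider stays closed — the path is blocked at N_7.
Path 2: N_2 → N_7 ← N_4 → N_6 ← N_3
  N_7 is a collider here and neither N_7 nor any of its descendants is conditioned on, so the collider stays closed — the path is blocked at N_7.
Path 3: N_2 → N_5 ← N_3
  N_5 is a collider and N_5 is conditioned on, which opens it — no node blocks this path, so it is active.
Because an active path exists, N_2 and N_3 are not d-separated.

No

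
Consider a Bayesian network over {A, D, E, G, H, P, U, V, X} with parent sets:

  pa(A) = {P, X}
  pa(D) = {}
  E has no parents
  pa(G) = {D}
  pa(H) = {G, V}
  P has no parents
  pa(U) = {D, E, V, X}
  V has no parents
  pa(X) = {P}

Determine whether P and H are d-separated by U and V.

We examine all 4 paths between P and H:
Path 1: P → X → U ← D → G → H
  X is a chain and X is not conditioned on; U is a collider and U is conditioned on, which opens it; D is a fork and D is not conditioned on; G is a chain and G is not conditioned on — no node blocks this path, so it is active.
Path 2: P → X → U ← V → H
  V is a fork here and V is conditioned on, so the path is blocked at V.
Path 3: P → A ← X → U ← D → G → H
  A is a collider here and neither A nor any of its descendants is conditioned on, so the collider stays closed — the path is blocked at A.
Path 4: P → A ← X → U ← V → H
  A is a collider here and neither A nor any of its descendants is conditioned on, so the collider stays closed — the path is blocked at A.
Since the path P → X → U ← D → G → H is active, P and H are not d-separated given {U, V}.

No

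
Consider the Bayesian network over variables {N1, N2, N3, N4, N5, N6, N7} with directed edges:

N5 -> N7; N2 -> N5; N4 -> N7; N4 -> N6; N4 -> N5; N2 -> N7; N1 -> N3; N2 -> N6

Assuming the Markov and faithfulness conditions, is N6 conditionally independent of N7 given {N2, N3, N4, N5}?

Yes

Enumerating the 6 paths from N6 to N7 and testing each for blocking by {N2, N3, N4, N5}:
  1. N6 ← N4 → N5 → N7 — N4:fork[blocks]; N5:chain[blocks] ⇒ blocked
  2. N6 ← N4 → N5 ← N2 → N7 — N4:fork[blocks]; N5:collider[open]; N2:fork[blocks] ⇒ blocked
  3. N6 ← N4 → N7 — N4:fork[blocks] ⇒ blocked
  4. N6 ← N2 → N5 → N7 — N2:fork[blocks]; N5:chain[blocks] ⇒ blocked
  5. N6 ← N2 → N5 ← N4 → N7 — N2:fork[blocks]; N5:collider[open]; N4:fork[blocks] ⇒ blocked
  6. N6 ← N2 → N7 — N2:fork[blocks] ⇒ blocked
Since every path is blocked, d-separation holds.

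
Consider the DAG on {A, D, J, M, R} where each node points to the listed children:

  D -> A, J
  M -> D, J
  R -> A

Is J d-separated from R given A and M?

Enumerating the 2 paths from J to R and testing each for blocking by {A, M}:
  1. J ← D → A ← R — D:fork[open]; A:collider[open] ⇒ active
  2. J ← M → D → A ← R — M:fork[blocks]; D:chain[open]; A:collider[open] ⇒ blocked
Since the path J ← D → A ← R is active, J and R are not d-separated given {A, M}.

No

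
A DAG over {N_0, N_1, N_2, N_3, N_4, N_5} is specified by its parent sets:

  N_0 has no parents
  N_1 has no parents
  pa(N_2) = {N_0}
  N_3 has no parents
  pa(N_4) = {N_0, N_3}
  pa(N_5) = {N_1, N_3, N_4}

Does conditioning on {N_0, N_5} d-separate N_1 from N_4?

No

There are 2 undirected paths between N_1 and N_4; checking each against the conditioning set {N_0, N_5}:
Path 1: N_1 → N_5 ← N_3 → N_4
  N_5 is a collider and N_5 is conditioned on, which opens it; N_3 is a fork and N_3 is not conditioned on — no node blocks this path, so it is active.
Path 2: N_1 → N_5 ← N_4
  N_5 is a collider and N_5 is conditioned on, which opens it — no node blocks this path, so it is active.
Since the path N_1 → N_5 ← N_3 → N_4 is active, N_1 and N_4 are not d-separated given {N_0, N_5}.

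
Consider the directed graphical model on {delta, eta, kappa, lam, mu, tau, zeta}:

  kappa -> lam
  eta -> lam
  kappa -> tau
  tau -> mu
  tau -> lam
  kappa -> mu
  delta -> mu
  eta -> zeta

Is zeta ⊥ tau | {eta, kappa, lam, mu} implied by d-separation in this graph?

Enumerating the 3 paths from zeta to tau and testing each for blocking by {eta, kappa, lam, mu}:
  1. zeta ← eta → lam ← tau — eta:fork[blocks]; lam:collider[open] ⇒ blocked
  2. zeta ← eta → lam ← kappa → tau — eta:fork[blocks]; lam:collider[open]; kappa:fork[blocks] ⇒ blocked
  3. zeta ← eta → lam ← kappa → mu ← tau — eta:fork[blocks]; lam:collider[open]; kappa:fork[blocks]; mu:collider[open] ⇒ blocked
Every path is blocked, so zeta and tau are d-separated given {eta, kappa, lam, mu}.

Yes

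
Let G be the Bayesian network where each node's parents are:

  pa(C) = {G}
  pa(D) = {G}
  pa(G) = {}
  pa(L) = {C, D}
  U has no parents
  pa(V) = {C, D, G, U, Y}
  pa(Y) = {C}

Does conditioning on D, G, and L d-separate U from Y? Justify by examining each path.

Enumerating the 6 paths from U to Y and testing each for blocking by {D, G, L}:
Path 1: U → V ← Y
  V is a collider here and neither V nor any of its descendants is conditioned on, so the collider stays closed — the path is blocked at V.
Path 2: U → V ← G → D → L ← C → Y
  V is a collider here and neither V nor any of its descendants is conditioned on, so the collider stays closed — the path is blocked at V.
Path 3: U → V ← G → C → Y
  V is a collider here and neither V nor any of its descendants is conditioned on, so the collider stays closed — the path is blocked at V.
Path 4: U → V ← D → L ← C → Y
  V is a collider here and neither V nor any of its descendants is conditioned on, so the collider stays closed — the path is blocked at V.
Path 5: U → V ← D ← G → C → Y
  V is a collider here and neither V nor any of its descendants is conditioned on, so the collider stays closed — the path is blocked at V.
Path 6: U → V ← C → Y
  V is a collider here and neither V nor any of its descendants is conditioned on, so the collider stays closed — the path is blocked at V.
All paths are blocked; U ⊥ Y | {D, G, L} holds.

Yes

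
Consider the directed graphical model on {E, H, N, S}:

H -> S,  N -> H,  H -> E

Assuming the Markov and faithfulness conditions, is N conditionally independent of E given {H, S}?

There is one path between N and E:
Path 1: N → H → E
  H is a chain here and H is conditioned on, so the path is blocked at H.
Since every path is blocked, d-separation holds.

Yes — N and E are d-separated given {H, S}.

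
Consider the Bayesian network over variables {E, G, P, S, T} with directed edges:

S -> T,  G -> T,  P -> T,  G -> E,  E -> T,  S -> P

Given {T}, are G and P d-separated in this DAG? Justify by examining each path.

There are 4 undirected paths between G and P; checking each against the conditioning set {T}:
  1. G → E → T ← S → P — E:chain[open]; T:collider[open]; S:fork[open] ⇒ active
  2. G → E → T ← P — E:chain[open]; T:collider[open] ⇒ active
  3. G → T ← S → P — T:collider[open]; S:fork[open] ⇒ active
  4. G → T ← P — T:collider[open] ⇒ active
Because an active path exists, G and P are not d-separated.

No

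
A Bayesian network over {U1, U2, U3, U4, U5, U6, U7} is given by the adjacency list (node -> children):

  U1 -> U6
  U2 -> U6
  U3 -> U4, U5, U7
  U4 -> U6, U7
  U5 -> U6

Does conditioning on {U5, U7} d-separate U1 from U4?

3 paths connect U1 and U4; each must be blocked for d-separation to hold:
Path 1: U1 → U6 ← U4
  U6 is a collider here and neither U6 nor any of its descendants is conditioned on, so the collider stays closed — the path is blocked at U6.
Path 2: U1 → U6 ← U5 ← U3 → U4
  U6 is a collider here and neither U6 nor any of its descendants is conditioned on, so the collider stays closed — the path is blocked at U6.
Path 3: U1 → U6 ← U5 ← U3 → U7 ← U4
  U6 is a collider here and neither U6 nor any of its descendants is conditioned on, so the collider stays closed — the path is blocked at U6.
Since every path is blocked, d-separation holds.

Yes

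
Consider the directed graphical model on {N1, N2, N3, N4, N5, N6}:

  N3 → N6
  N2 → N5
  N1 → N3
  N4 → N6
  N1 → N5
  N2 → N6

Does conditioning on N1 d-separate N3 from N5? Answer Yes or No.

Yes

Enumerating the 2 paths from N3 to N5 and testing each for blocking by {N1}:
Path 1: N3 → N6 ← N2 → N5
  N6 is a collider here and neither N6 nor any of its descendants is conditioned on, so the collider stays closed — the path is blocked at N6.
Path 2: N3 ← N1 → N5
  N1 is a fork here and N1 is conditioned on, so the path is blocked at N1.
Every path is blocked, so N3 and N5 are d-separated given {N1}.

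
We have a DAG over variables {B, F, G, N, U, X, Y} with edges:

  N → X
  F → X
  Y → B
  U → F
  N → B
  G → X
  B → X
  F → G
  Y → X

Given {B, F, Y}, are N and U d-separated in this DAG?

Enumerating the 6 paths from N to U and testing each for blocking by {B, F, Y}:
Path 1: N → B → X ← G ← F ← U
  B is a chain here and B is conditioned on, so the path is blocked at B.
Path 2: N → B → X ← F ← U
  B is a chain here and B is conditioned on, so the path is blocked at B.
Path 3: N → B ← Y → X ← G ← F ← U
  Y is a fork here and Y is conditioned on, so the path is blocked at Y.
Path 4: N → B ← Y → X ← F ← U
  Y is a fork here and Y is conditioned on, so the path is blocked at Y.
Path 5: N → X ← G ← F ← U
  X is a collider here and neither X nor any of its descendants is conditioned on, so the collider stays closed — the path is blocked at X.
Path 6: N → X ← F ← U
  X is a collider here and neither X nor any of its descendants is conditioned on, so the collider stays closed — the path is blocked at X.
Since every path is blocked, d-separation holds.

Yes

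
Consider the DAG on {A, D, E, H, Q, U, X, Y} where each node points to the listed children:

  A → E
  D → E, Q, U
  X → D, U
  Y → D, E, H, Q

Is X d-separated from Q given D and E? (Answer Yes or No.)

There are 6 undirected paths between X and Q; checking each against the conditioning set {D, E}:
Path 1: X → U ← D → E ← Y → Q
  U is a collider here and neither U nor any of its descendants is conditioned on, so the collider stays closed — the path is blocked at U.
Path 2: X → U ← D ← Y → Q
  U is a collider here and neither U nor any of its descendants is conditioned on, so the collider stays closed — the path is blocked at U.
Path 3: X → U ← D → Q
  U is a collider here and neither U nor any of its descendants is conditioned on, so the collider stays closed — the path is blocked at U.
Path 4: X → D → E ← Y → Q
  D is a chain here and D is conditioned on, so the path is blocked at D.
Path 5: X → D ← Y → Q
  D is a collider and D is conditioned on, which opens it; Y is a fork and Y is not conditioned on — no node blocks this path, so it is active.
Path 6: X → D → Q
  D is a chain here and D is conditioned on, so the path is blocked at D.
Because an active path exists, X and Q are not d-separated.

No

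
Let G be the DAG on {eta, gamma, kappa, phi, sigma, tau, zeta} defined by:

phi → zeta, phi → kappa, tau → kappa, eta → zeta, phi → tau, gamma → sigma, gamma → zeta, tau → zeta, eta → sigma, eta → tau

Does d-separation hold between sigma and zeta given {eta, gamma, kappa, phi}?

Yes

5 paths connect sigma and zeta; each must be blocked for d-separation to hold:
Path 1: sigma ← eta → tau → kappa ← phi → zeta
  eta is a fork here and eta is conditioned on, so the path is blocked at eta.
Path 2: sigma ← eta → tau ← phi → zeta
  eta is a fork here and eta is conditioned on, so the path is blocked at eta.
Path 3: sigma ← eta → tau → zeta
  eta is a fork here and eta is conditioned on, so the path is blocked at eta.
Path 4: sigma ← eta → zeta
  eta is a fork here and eta is conditioned on, so the path is blocked at eta.
Path 5: sigma ← gamma → zeta
  gamma is a fork here and gamma is conditioned on, so the path is blocked at gamma.
Since every path is blocked, d-separation holds.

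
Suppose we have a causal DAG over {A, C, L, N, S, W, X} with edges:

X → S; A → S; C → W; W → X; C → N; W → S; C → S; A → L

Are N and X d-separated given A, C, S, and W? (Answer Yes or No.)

4 paths connect N and X; each must be blocked for d-separation to hold:
Path 1: N ← C → S ← W → X
  C is a fork here and C is conditioned on, so the path is blocked at C.
Path 2: N ← C → S ← X
  C is a fork here and C is conditioned on, so the path is blocked at C.
Path 3: N ← C → W → S ← X
  C is a fork here and C is conditioned on, so the path is blocked at C.
Path 4: N ← C → W → X
  C is a fork here and C is conditioned on, so the path is blocked at C.
Every path is blocked, so N and X are d-separated given {A, C, S, W}.

Yes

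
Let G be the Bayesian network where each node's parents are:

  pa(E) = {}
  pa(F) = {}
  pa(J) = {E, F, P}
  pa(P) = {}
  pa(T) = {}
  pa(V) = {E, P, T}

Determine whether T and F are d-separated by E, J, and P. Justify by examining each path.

Yes — T and F are d-separated given {E, J, P}.

There are 2 undirected paths between T and F; checking each against the conditioning set {E, J, P}:
  1. T → V ← E → J ← F — V:collider[blocks]; E:fork[blocks]; J:collider[open] ⇒ blocked
  2. T → V ← P → J ← F — V:collider[blocks]; P:fork[blocks]; J:collider[open] ⇒ blocked
All paths are blocked; T ⊥ F | {E, J, P} holds.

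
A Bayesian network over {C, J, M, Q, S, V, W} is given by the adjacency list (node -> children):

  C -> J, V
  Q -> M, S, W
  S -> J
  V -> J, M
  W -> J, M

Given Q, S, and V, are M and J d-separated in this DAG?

No — M and J are not d-separated given {Q, S, V}.

6 paths connect M and J; each must be blocked for d-separation to hold:
  1. M ← W ← Q → S → J — W:chain[open]; Q:fork[blocks]; S:chain[blocks] ⇒ blocked
  2. M ← W → J — W:fork[open] ⇒ active
  3. M ← Q → S → J — Q:fork[blocks]; S:chain[blocks] ⇒ blocked
  4. M ← Q → W → J — Q:fork[blocks]; W:chain[open] ⇒ blocked
  5. M ← V ← C → J — V:chain[blocks]; C:fork[open] ⇒ blocked
  6. M ← V → J — V:fork[blocks] ⇒ blocked
Because an active path exists, M and J are not d-separated.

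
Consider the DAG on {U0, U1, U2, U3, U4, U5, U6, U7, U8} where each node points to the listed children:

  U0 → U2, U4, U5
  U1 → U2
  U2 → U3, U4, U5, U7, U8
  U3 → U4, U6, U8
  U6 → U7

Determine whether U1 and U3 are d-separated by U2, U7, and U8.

Yes

We examine all 6 paths between U1 and U3:
Path 1: U1 → U2 → U5 ← U0 → U4 ← U3
  U2 is a chain here and U2 is conditioned on, so the path is blocked at U2.
Path 2: U1 → U2 → U7 ← U6 ← U3
  U2 is a chain here and U2 is conditioned on, so the path is blocked at U2.
Path 3: U1 → U2 → U3
  U2 is a chain here and U2 is conditioned on, so the path is blocked at U2.
Path 4: U1 → U2 → U8 ← U3
  U2 is a chain here and U2 is conditioned on, so the path is blocked at U2.
Path 5: U1 → U2 ← U0 → U4 ← U3
  U4 is a collider here and neither U4 nor any of its descendants is conditioned on, so the collider stays closed — the path is blocked at U4.
Path 6: U1 → U2 → U4 ← U3
  U2 is a chain here and U2 is conditioned on, so the path is blocked at U2.
All paths are blocked; U1 ⊥ U3 | {U2, U7, U8} holds.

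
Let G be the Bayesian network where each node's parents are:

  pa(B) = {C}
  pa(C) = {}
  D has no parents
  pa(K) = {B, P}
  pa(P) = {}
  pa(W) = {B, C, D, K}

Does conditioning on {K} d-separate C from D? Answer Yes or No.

Yes

Enumerating the 3 paths from C to D and testing each for blocking by {K}:
  1. C → B → K → W ← D — B:chain[open]; K:chain[blocks]; W:collider[blocks] ⇒ blocked
  2. C → B → W ← D — B:chain[open]; W:collider[blocks] ⇒ blocked
  3. C → W ← D — W:collider[blocks] ⇒ blocked
Since every path is blocked, d-separation holds.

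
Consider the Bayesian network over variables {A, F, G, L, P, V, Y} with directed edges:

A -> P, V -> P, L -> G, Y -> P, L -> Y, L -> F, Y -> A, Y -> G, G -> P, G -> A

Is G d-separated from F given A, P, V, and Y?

There are 6 undirected paths between G and F; checking each against the conditioning set {A, P, V, Y}:
  1. G ← L → F — L:fork[open] ⇒ active
  2. G ← Y ← L → F — Y:chain[blocks]; L:fork[open] ⇒ blocked
  3. G → A ← Y ← L → F — A:collider[open]; Y:chain[blocks]; L:fork[open] ⇒ blocked
  4. G → A → P ← Y ← L → F — A:chain[blocks]; P:collider[open]; Y:chain[blocks]; L:fork[open] ⇒ blocked
  5. G → P ← Y ← L → F — P:collider[open]; Y:chain[blocks]; L:fork[open] ⇒ blocked
  6. G → P ← A ← Y ← L → F — P:collider[open]; A:chain[blocks]; Y:chain[blocks]; L:fork[open] ⇒ blocked
At least one path is unblocked, so d-separation fails.

No — G and F are not d-separated given {A, P, V, Y}.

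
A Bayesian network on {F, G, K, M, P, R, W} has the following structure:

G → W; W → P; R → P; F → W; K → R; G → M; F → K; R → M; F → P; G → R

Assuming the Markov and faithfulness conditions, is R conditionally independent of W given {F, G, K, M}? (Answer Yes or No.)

Enumerating the 6 paths from R to W and testing each for blocking by {F, G, K, M}:
  1. R → P ← W — P:collider[blocks] ⇒ blocked
  2. R → P ← F → W — P:collider[blocks]; F:fork[blocks] ⇒ blocked
  3. R ← G → W — G:fork[blocks] ⇒ blocked
  4. R → M ← G → W — M:collider[open]; G:fork[blocks] ⇒ blocked
  5. R ← K ← F → P ← W — K:chain[blocks]; F:fork[blocks]; P:collider[blocks] ⇒ blocked
  6. R ← K ← F → W — K:chain[blocks]; F:fork[blocks] ⇒ blocked
All paths are blocked; R ⊥ W | {F, G, K, M} holds.

Yes — R and W are d-separated given {F, G, K, M}.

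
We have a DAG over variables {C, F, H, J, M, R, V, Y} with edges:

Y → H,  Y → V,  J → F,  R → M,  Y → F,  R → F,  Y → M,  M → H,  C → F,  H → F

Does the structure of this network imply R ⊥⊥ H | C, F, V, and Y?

No

6 paths connect R and H; each must be blocked for d-separation to hold:
  1. R → F ← H — F:collider[open] ⇒ active
  2. R → F ← Y → H — F:collider[open]; Y:fork[blocks] ⇒ blocked
  3. R → F ← Y → M → H — F:collider[open]; Y:fork[blocks]; M:chain[open] ⇒ blocked
  4. R → M → H — M:chain[open] ⇒ active
  5. R → M ← Y → H — M:collider[open]; Y:fork[blocks] ⇒ blocked
  6. R → M ← Y → F ← H — M:collider[open]; Y:fork[blocks]; F:collider[open] ⇒ blocked
Since the path R → F ← H is active, R and H are not d-separated given {C, F, V, Y}.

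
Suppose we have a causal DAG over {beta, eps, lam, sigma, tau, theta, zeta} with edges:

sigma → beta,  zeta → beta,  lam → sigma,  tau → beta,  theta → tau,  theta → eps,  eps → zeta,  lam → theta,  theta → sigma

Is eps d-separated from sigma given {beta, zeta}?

6 paths connect eps and sigma; each must be blocked for d-separation to hold:
Path 1: eps → zeta → beta ← tau ← theta ← lam → sigma
  zeta is a chain here and zeta is conditioned on, so the path is blocked at zeta.
Path 2: eps → zeta → beta ← tau ← theta → sigma
  zeta is a chain here and zeta is conditioned on, so the path is blocked at zeta.
Path 3: eps → zeta → beta ← sigma
  zeta is a chain here and zeta is conditioned on, so the path is blocked at zeta.
Path 4: eps ← theta → tau → beta ← sigma
  theta is a fork and theta is not conditioned on; tau is a chain and tau is not conditioned on; beta is a collider and beta is conditioned on, which opens it — no node blocks this path, so it is active.
Path 5: eps ← theta ← lam → sigma
  theta is a chain and theta is not conditioned on; lam is a fork and lam is not conditioned on — no node blocks this path, so it is active.
Path 6: eps ← theta → sigma
  theta is a fork and theta is not conditioned on — no node blocks this path, so it is active.
Since the path eps ← theta → tau → beta ← sigma is active, eps and sigma are not d-separated given {beta, zeta}.

No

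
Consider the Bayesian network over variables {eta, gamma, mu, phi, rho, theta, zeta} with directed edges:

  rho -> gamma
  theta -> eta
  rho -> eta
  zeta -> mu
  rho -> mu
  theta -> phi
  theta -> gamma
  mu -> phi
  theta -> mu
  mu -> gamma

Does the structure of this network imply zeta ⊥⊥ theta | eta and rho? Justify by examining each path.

We examine all 6 paths between zeta and theta:
Path 1: zeta → mu → gamma ← rho → eta ← theta
  gamma is a collider here and neither gamma nor any of its descendants is conditioned on, so the collider stays closed — the path is blocked at gamma.
Path 2: zeta → mu → gamma ← theta
  gamma is a collider here and neither gamma nor any of its descendants is conditioned on, so the collider stays closed — the path is blocked at gamma.
Path 3: zeta → mu → phi ← theta
  phi is a collider here and neither phi nor any of its descendants is conditioned on, so the collider stays closed — the path is blocked at phi.
Path 4: zeta → mu ← rho → gamma ← theta
  mu is a collider here and neither mu nor any of its descendants is conditioned on, so the collider stays closed — the path is blocked at mu.
Path 5: zeta → mu ← rho → eta ← theta
  mu is a collider here and neither mu nor any of its descendants is conditioned on, so the collider stays closed — the path is blocked at mu.
Path 6: zeta → mu ← theta
  mu is a collider here and neither mu nor any of its descendants is conditioned on, so the collider stays closed — the path is blocked at mu.
Since every path is blocked, d-separation holds.

Yes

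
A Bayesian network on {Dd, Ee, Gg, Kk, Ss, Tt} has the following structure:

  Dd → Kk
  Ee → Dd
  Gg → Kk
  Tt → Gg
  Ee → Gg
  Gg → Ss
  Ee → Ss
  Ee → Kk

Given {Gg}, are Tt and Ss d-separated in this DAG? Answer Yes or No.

No

4 paths connect Tt and Ss; each must be blocked for d-separation to hold:
Path 1: Tt → Gg ← Ee → Ss
  Gg is a collider and Gg is conditioned on, which opens it; Ee is a fork and Ee is not conditioned on — no node blocks this path, so it is active.
Path 2: Tt → Gg → Ss
  Gg is a chain here and Gg is conditioned on, so the path is blocked at Gg.
Path 3: Tt → Gg → Kk ← Ee → Ss
  Gg is a chain here and Gg is conditioned on, so the path is blocked at Gg.
Path 4: Tt → Gg → Kk ← Dd ← Ee → Ss
  Gg is a chain here and Gg is conditioned on, so the path is blocked at Gg.
Since the path Tt → Gg ← Ee → Ss is active, Tt and Ss are not d-separated given {Gg}.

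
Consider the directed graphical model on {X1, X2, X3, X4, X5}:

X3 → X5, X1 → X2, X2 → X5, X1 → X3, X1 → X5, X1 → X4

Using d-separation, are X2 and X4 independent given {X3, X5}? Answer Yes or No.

No — X2 and X4 are not d-separated given {X3, X5}.

3 paths connect X2 and X4; each must be blocked for d-separation to hold:
  1. X2 → X5 ← X3 ← X1 → X4 — X5:collider[open]; X3:chain[blocks]; X1:fork[open] ⇒ blocked
  2. X2 → X5 ← X1 → X4 — X5:collider[open]; X1:fork[open] ⇒ active
  3. X2 ← X1 → X4 — X1:fork[open] ⇒ active
At least one path is unblocked, so d-separation fails.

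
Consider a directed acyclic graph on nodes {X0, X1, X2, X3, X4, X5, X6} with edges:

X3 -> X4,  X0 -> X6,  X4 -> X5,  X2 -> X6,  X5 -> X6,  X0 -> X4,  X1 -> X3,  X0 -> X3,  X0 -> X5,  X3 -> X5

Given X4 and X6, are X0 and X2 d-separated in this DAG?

Enumerating the 6 paths from X0 to X2 and testing each for blocking by {X4, X6}:
Path 1: X0 → X6 ← X2
  X6 is a collider and X6 is conditioned on, which opens it — no node blocks this path, so it is active.
Path 2: X0 → X3 → X5 → X6 ← X2
  X3 is a chain and X3 is not conditioned on; X5 is a chain and X5 is not conditioned on; X6 is a collider and X6 is conditioned on, which opens it — no node blocks this path, so it is active.
Path 3: X0 → X3 → X4 → X5 → X6 ← X2
  X4 is a chain here and X4 is conditioned on, so the path is blocked at X4.
Path 4: X0 → X5 → X6 ← X2
  X5 is a chain and X5 is not conditioned on; X6 is a collider and X6 is conditioned on, which opens it — no node blocks this path, so it is active.
Path 5: X0 → X4 ← X3 → X5 → X6 ← X2
  X4 is a collider and X4 is conditioned on, which opens it; X3 is a fork and X3 is not conditioned on; X5 is a chain and X5 is not conditioned on; X6 is a collider and X6 is conditioned on, which opens it — no node blocks this path, so it is active.
Path 6: X0 → X4 → X5 → X6 ← X2
  X4 is a chain here and X4 is conditioned on, so the path is blocked at X4.
Since the path X0 → X6 ← X2 is active, X0 and X2 are not d-separated given {X4, X6}.

No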